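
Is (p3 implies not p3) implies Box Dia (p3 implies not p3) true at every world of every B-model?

Tableau for the negation not ((p3 implies not p3) implies Box Dia (p3 implies not p3)):
1. not ((p3 implies not p3) implies Box Dia (p3 implies not p3)), 0
2. p3 implies not p3, 0
3. not Box Dia (p3 implies not p3), 0
4. not p3, 0
5. not Dia (p3 implies not p3), 1
6. not (p3 implies not p3), 0
7. p3, 0
Accessibility: 0R0, 0R1, 1R0, 1R1
Branch closes: p3 and not p3 both at 0.
All branches of the negation close; one closing branch shown above.

Valid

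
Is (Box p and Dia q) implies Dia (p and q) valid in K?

Tableau for the negation not ((Box p and Dia q) implies Dia (p and q)):
1. not ((Box p and Dia q) implies Dia (p and q)), u
2. Box p and Dia q, u
3. not Dia (p and q), u
4. Box p, u
5. Dia q, u
6. q, v
7. not (p and q), v
8. p, v
9. not q, v
Accessibility: uRv
Branch closes: q and not q both at v.
Every branch of the negation's tableau closes; the branch above is one of them.

Valid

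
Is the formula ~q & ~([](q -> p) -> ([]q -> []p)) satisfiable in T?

No, unsatisfiable

1. ~q & ~([](q -> p) -> ([]q -> []p)), u
2. ~q, u   [&-rule on 1]
3. ~([](q -> p) -> ([]q -> []p)), u   [&-rule on 1]
4. [](q -> p), u   [~->-rule on 3]
5. ~([]q -> []p), u   [~->-rule on 3]
6. []q, u   [~->-rule on 5]
7. ~[]p, u   [~->-rule on 5]
8. q -> p, u   [[]-rule on 4 via uRu]
9. q, u   [[]-rule on 6 via uRu]
Accessibility: uRu
Branch closes: q and ~q both at u.
All branches of the tableau close; one closing branch shown above.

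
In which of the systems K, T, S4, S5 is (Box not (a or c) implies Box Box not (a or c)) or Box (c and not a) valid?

T-tableau for the negation not ((Box not (a or c) implies Box Box not (a or c)) or Box (c and not a)):
1. not ((Box not (a or c) implies Box Box not (a or c)) or Box (c and not a)), 0
2. not (Box not (a or c) implies Box Box not (a or c)), 0   [neg-or-rule on 1]
3. not Box (c and not a), 0   [neg-or-rule on 1]
4. Box not (a or c), 0   [neg-implies-rule on 2]
5. not Box Box not (a or c), 0   [neg-implies-rule on 2]
6. not (a or c), 0   [Box-rule on 4 via 0R0]
7. not a, 0   [neg-or-rule on 6]
8. not c, 0   [neg-or-rule on 6]
9. not (c and not a), 1   [neg-Box-rule on 3: fresh world 1, 0R1]
10. not (a or c), 1   [Box-rule on 4 via 0R1]
11. not a, 1   [neg-or-rule on 10]
12. not c, 1   [neg-or-rule on 10]
13. not Box not (a or c), 2   [neg-Box-rule on 5: fresh world 2, 0R2]
14. not (a or c), 2   [Box-rule on 4 via 0R2]
15. not a, 2   [neg-or-rule on 14]
16. not c, 2   [neg-or-rule on 14]
17. a or c, 3   [neg-Box-rule on 13: fresh world 3, 2R3]
18. c, 3   [or-rule on 17 (branches; this branch)]
Accessibility: 0R0, 0R1, 0R2, 1R1, 2R2, 2R3, 3R3
Complete open branch: countermodel on a T-frame, so not valid in T, nor in K (the same frame is also a K-frame).
S4-tableau for the negation not ((Box not (a or c) implies Box Box not (a or c)) or Box (c and not a)):
1. not ((Box not (a or c) implies Box Box not (a or c)) or Box (c and not a)), 0
2. not (Box not (a or c) implies Box Box not (a or c)), 0   [neg-or-rule on 1]
3. not Box (c and not a), 0   [neg-or-rule on 1]
4. Box not (a or c), 0   [neg-implies-rule on 2]
5. not Box Box not (a or c), 0   [neg-implies-rule on 2]
6. not (a or c), 0   [Box-rule on 4 via 0R0]
7. not a, 0   [neg-or-rule on 6]
8. not c, 0   [neg-or-rule on 6]
9. not (c and not a), 1   [neg-Box-rule on 3: fresh world 1, 0R1]
10. not (a or c), 1   [Box-rule on 4 via 0R1]
11. not a, 1   [neg-or-rule on 10]
12. not c, 1   [neg-or-rule on 10]
13. not Box not (a or c), 2   [neg-Box-rule on 5: fresh world 2, 0R2]
14. not (a or c), 2   [Box-rule on 4 via 0R2]
15. not a, 2   [neg-or-rule on 14]
16. not c, 2   [neg-or-rule on 14]
17. a or c, 3   [neg-Box-rule on 13: fresh world 3, 2R3]
18. not (a or c), 3   [Box-rule on 4 via 0R3]
19. not a, 3   [neg-or-rule on 18]
20. not c, 3   [neg-or-rule on 18]
21. c, 3   [or-rule on 17 (branches; this branch)]
Accessibility: 0R0, 0R1, 0R2, 0R3, 1R1, 2R2, 2R3, 3R3
Branch closes: c and not c both at 3.
Every branch closes (one shown): valid in S4, hence also in S5 (every theorem of S4 is a theorem of S5).

S4, S5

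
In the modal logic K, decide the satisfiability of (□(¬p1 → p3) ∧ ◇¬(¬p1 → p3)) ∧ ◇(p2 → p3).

1. (□(¬p1 → p3) ∧ ◇¬(¬p1 → p3)) ∧ ◇(p2 → p3), u
2. □(¬p1 → p3) ∧ ◇¬(¬p1 → p3), u
3. ◇(p2 → p3), u
4. □(¬p1 → p3), u
5. ◇¬(¬p1 → p3), u
6. p2 → p3, v
7. ¬p1 → p3, v
8. p3, v
9. ¬(¬p1 → p3), w
10. ¬p1, w
11. ¬p3, w
12. ¬p1 → p3, w
13. p3, w
Accessibility: uRv, uRw
Branch closes: p3 and ¬p3 both at w.
Every branch closes; the branch above is one of them.

Unsatisfiable (every branch closes)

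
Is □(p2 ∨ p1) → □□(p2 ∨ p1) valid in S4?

Valid in S4

Tableau for the negation ¬(□(p2 ∨ p1) → □□(p2 ∨ p1)):
1. ¬(□(p2 ∨ p1) → □□(p2 ∨ p1)), w0
2. □(p2 ∨ p1), w0
3. ¬□□(p2 ∨ p1), w0
4. p2 ∨ p1, w0
5. p1, w0
6. ¬□(p2 ∨ p1), w1
7. p2 ∨ p1, w1
8. p1, w1
9. ¬(p2 ∨ p1), w2
10. ¬p2, w2
11. ¬p1, w2
12. p2 ∨ p1, w2
13. p1, w2
Accessibility: w0Rw0, w0Rw1, w0Rw2, w1Rw1, w1Rw2, w2Rw2
Branch closes: p1 and ¬p1 both at w2.
Every branch of the negation's tableau closes; the branch above is one of them.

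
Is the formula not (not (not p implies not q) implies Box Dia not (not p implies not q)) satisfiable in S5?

Unsatisfiable

1. not (not (not p implies not q) implies Box Dia not (not p implies not q)), u
2. not (not p implies not q), u
3. not Box Dia not (not p implies not q), u
4. not p, u
5. q, u
6. not Dia not (not p implies not q), v
7. not p implies not q, u
8. not p implies not q, v
9. not q, u
Accessibility: uRu, uRv, vRu, vRv
Branch closes: q and not q both at u.
All branches of the tableau close; one closing branch shown above.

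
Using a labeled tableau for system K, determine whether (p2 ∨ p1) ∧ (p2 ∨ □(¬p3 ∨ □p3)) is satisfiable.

Satisfiable (open branch found)

1. (p2 ∨ p1) ∧ (p2 ∨ □(¬p3 ∨ □p3)), 0
2. p2 ∨ p1, 0
3. p2 ∨ □(¬p3 ∨ □p3), 0
4. p1, 0
5. □(¬p3 ∨ □p3), 0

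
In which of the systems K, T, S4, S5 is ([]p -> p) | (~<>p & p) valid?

T, S4, S5

K-tableau for the negation ~(([]p -> p) | (~<>p & p)):
1. ~(([]p -> p) | (~<>p & p)), u
2. ~([]p -> p), u
3. ~(~<>p & p), u
4. []p, u
5. ~p, u
Complete open branch: countermodel on a K-frame, so not valid in K.
T-tableau for the negation ~(([]p -> p) | (~<>p & p)):
1. ~(([]p -> p) | (~<>p & p)), u
2. ~([]p -> p), u
3. ~(~<>p & p), u
4. []p, u
5. ~p, u
6. p, u
Accessibility: uRu
Branch closes: p and ~p both at u.
Every branch closes (one shown): valid in T, hence also in S4, S5 (every theorem of T is a theorem of S4 and S5).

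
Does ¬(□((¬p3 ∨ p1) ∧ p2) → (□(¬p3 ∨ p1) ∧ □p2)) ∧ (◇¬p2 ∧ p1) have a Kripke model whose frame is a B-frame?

No, unsatisfiable

1. ¬(□((¬p3 ∨ p1) ∧ p2) → (□(¬p3 ∨ p1) ∧ □p2)) ∧ (◇¬p2 ∧ p1), u
2. ¬(□((¬p3 ∨ p1) ∧ p2) → (□(¬p3 ∨ p1) ∧ □p2)), u
3. ◇¬p2 ∧ p1, u
4. □((¬p3 ∨ p1) ∧ p2), u
5. ¬(□(¬p3 ∨ p1) ∧ □p2), u
6. ◇¬p2, u
7. p1, u
8. (¬p3 ∨ p1) ∧ p2, u
9. ¬p3 ∨ p1, u
10. p2, u
11. ¬□p2, u
12. ¬p2, v
13. (¬p3 ∨ p1) ∧ p2, v
14. ¬p3 ∨ p1, v
15. p2, v
Accessibility: uRu, uRv, vRu, vRv
Branch closes: p2 and ¬p2 both at v.
Every branch closes; the branch above is one of them.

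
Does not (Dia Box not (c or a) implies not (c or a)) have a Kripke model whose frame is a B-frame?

1. not (Dia Box not (c or a) implies not (c or a)), w0
2. Dia Box not (c or a), w0
3. c or a, w0
4. a, w0
5. Box not (c or a), w1
6. not (c or a), w0
7. not c, w0
8. not a, w0
Accessibility: w0Rw0, w0Rw1, w1Rw0, w1Rw1
Branch closes: a and not a both at w0.
Every branch closes; the branch above is one of them.

Unsatisfiable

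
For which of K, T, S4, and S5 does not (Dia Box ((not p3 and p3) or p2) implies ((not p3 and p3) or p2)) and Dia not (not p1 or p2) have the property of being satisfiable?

S5-tableau for the formula:
1. not (Dia Box ((not p3 and p3) or p2) implies ((not p3 and p3) or p2)) and Dia not (not p1 or p2), 0
2. not (Dia Box ((not p3 and p3) or p2) implies ((not p3 and p3) or p2)), 0   [and-rule on 1]
3. Dia not (not p1 or p2), 0   [and-rule on 1]
4. Dia Box ((not p3 and p3) or p2), 0   [neg-implies-rule on 2]
5. not ((not p3 and p3) or p2), 0   [neg-implies-rule on 2]
6. not (not p3 and p3), 0   [neg-or-rule on 5]
7. not p2, 0   [neg-or-rule on 5]
8. not p3, 0   [neg-and-rule on 6 (branches; this branch)]
9. not (not p1 or p2), 1   [Dia-rule on 3: fresh world 1, 0R1]
10. p1, 1   [neg-or-rule on 9]
11. not p2, 1   [neg-or-rule on 9]
12. Box ((not p3 and p3) or p2), 2   [Dia-rule on 4: fresh world 2, 0R2]
13. (not p3 and p3) or p2, 0   [Box-rule on 12 via 2R0]
14. (not p3 and p3) or p2, 1   [Box-rule on 12 via 2R1]
15. (not p3 and p3) or p2, 2   [Box-rule on 12 via 2R2]
16. not p3 and p3, 0   [or-rule on 13 (branches; this branch)]
17. p3, 0   [and-rule on 16]
Accessibility: 0R0, 0R1, 0R2, 1R0, 1R1, 1R2, 2R0, 2R1, 2R2
Branch closes: p3 and not p3 both at 0.
Every branch closes (one shown): unsatisfiable in S5.
S4-tableau for the formula:
1. not (Dia Box ((not p3 and p3) or p2) implies ((not p3 and p3) or p2)) and Dia not (not p1 or p2), 0
2. not (Dia Box ((not p3 and p3) or p2) implies ((not p3 and p3) or p2)), 0   [and-rule on 1]
3. Dia not (not p1 or p2), 0   [and-rule on 1]
4. Dia Box ((not p3 and p3) or p2), 0   [neg-implies-rule on 2]
5. not ((not p3 and p3) or p2), 0   [neg-implies-rule on 2]
6. not (not p3 and p3), 0   [neg-or-rule on 5]
7. not p2, 0   [neg-or-rule on 5]
8. not p3, 0   [neg-and-rule on 6 (branches; this branch)]
9. not (not p1 or p2), 1   [Dia-rule on 3: fresh world 1, 0R1]
10. p1, 1   [neg-or-rule on 9]
11. not p2, 1   [neg-or-rule on 9]
12. Box ((not p3 and p3) or p2), 2   [Dia-rule on 4: fresh world 2, 0R2]
13. (not p3 and p3) or p2, 2   [Box-rule on 12 via 2R2]
14. p2, 2   [or-rule on 13 (branches; this branch)]
Accessibility: 0R0, 0R1, 0R2, 1R1, 2R2
Complete open branch: satisfiable in S4, hence also in K, T (this S4-model is also a K-model and a T-model).

K, T, S4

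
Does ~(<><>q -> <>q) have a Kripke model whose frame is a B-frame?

1. ~(<><>q -> <>q), u
2. <><>q, u
3. ~<>q, u
4. ~q, u
5. <>q, v
6. ~q, v
7. q, w
Accessibility: uRu, uRv, vRu, vRv, vRw, wRv, wRw

Satisfiable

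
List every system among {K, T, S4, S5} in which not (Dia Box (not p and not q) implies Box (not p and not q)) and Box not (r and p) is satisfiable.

S5-tableau for the formula:
1. not (Dia Box (not p and not q) implies Box (not p and not q)) and Box not (r and p), u
2. not (Dia Box (not p and not q) implies Box (not p and not q)), u
3. Box not (r and p), u
4. Dia Box (not p and not q), u
5. not Box (not p and not q), u
6. not (r and p), u
7. not p, u
8. Box (not p and not q), v
9. not (r and p), v
10. not p and not q, u
11. not q, u
12. not p and not q, v
13. not p, v
14. not q, v
15. not (not p and not q), w
16. not (r and p), w
17. not p and not q, w
18. not p, w
19. not q, w
20. q, w
Accessibility: uRu, uRv, uRw, vRu, vRv, vRw, wRu, wRv, wRw
Branch closes: q and not q both at w.
Every branch closes (one shown): unsatisfiable in S5.
S4-tableau for the formula:
1. not (Dia Box (not p and not q) implies Box (not p and not q)) and Box not (r and p), u
2. not (Dia Box (not p and not q) implies Box (not p and not q)), u
3. Box not (r and p), u
4. Dia Box (not p and not q), u
5. not Box (not p and not q), u
6. not (r and p), u
7. not p, u
8. Box (not p and not q), v
9. not (r and p), v
10. not p and not q, v
11. not p, v
12. not q, v
13. not (not p and not q), w
14. not (r and p), w
15. q, w
16. not p, w
Accessibility: uRu, uRv, uRw, vRv, wRw
Complete open branch: satisfiable in S4, hence also in K, T (this S4-model is also a K-model and a T-model).

K, T, S4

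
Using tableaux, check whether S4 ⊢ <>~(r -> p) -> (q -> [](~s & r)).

Not valid

Tableau for the negation ~(<>~(r -> p) -> (q -> [](~s & r))):
1. ~(<>~(r -> p) -> (q -> [](~s & r))), w0
2. <>~(r -> p), w0   [~->-rule on 1]
3. ~(q -> [](~s & r)), w0   [~->-rule on 1]
4. q, w0   [~->-rule on 3]
5. ~[](~s & r), w0   [~->-rule on 3]
6. ~(r -> p), w1   [<>-rule on 2: fresh world w1, w0Rw1]
7. r, w1   [~->-rule on 6]
8. ~p, w1   [~->-rule on 6]
9. ~(~s & r), w2   [~[]-rule on 5: fresh world w2, w0Rw2]
10. ~r, w2   [~&-rule on 9 (branches; this branch)]
Accessibility: w0Rw0, w0Rw1, w0Rw2, w1Rw1, w2Rw2
The negation has an open branch (countermodel exists).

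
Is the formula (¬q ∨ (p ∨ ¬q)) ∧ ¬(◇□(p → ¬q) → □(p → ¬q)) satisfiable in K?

Satisfiable (open branch found)

1. (¬q ∨ (p ∨ ¬q)) ∧ ¬(◇□(p → ¬q) → □(p → ¬q)), w0
2. ¬q ∨ (p ∨ ¬q), w0
3. ¬(◇□(p → ¬q) → □(p → ¬q)), w0
4. ◇□(p → ¬q), w0
5. ¬□(p → ¬q), w0
6. p ∨ ¬q, w0
7. ¬q, w0
8. □(p → ¬q), w1
9. ¬(p → ¬q), w2
10. p, w2
11. q, w2
Accessibility: w0Rw1, w0Rw2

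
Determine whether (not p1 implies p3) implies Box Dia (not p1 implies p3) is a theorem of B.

Tableau for the negation not ((not p1 implies p3) implies Box Dia (not p1 implies p3)):
1. not ((not p1 implies p3) implies Box Dia (not p1 implies p3)), w0
2. not p1 implies p3, w0   [neg-implies-rule on 1]
3. not Box Dia (not p1 implies p3), w0   [neg-implies-rule on 1]
4. p3, w0   [implies-rule on 2 (branches; this branch)]
5. not Dia (not p1 implies p3), w1   [neg-Box-rule on 3: fresh world w1, w0Rw1]
6. not (not p1 implies p3), w0   [neg-Dia-rule on 5 via w1Rw0]
7. not p1, w0   [neg-implies-rule on 6]
8. not p3, w0   [neg-implies-rule on 6]
Accessibility: w0Rw0, w0Rw1, w1Rw0, w1Rw1
Branch closes: p3 and not p3 both at w0.
All branches of the negation close; one closing branch shown above.

Yes, valid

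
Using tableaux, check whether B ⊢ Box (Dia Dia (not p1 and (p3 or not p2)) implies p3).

Tableau for the negation not Box (Dia Dia (not p1 and (p3 or not p2)) implies p3):
1. not Box (Dia Dia (not p1 and (p3 or not p2)) implies p3), u
2. not (Dia Dia (not p1 and (p3 or not p2)) implies p3), v
3. Dia Dia (not p1 and (p3 or not p2)), v
4. not p3, v
5. Dia (not p1 and (p3 or not p2)), w
6. not p1 and (p3 or not p2), x
7. not p1, x
8. p3 or not p2, x
9. not p2, x
Accessibility: uRu, uRv, vRu, vRv, vRw, wRv, wRw, wRx, xRw, xRx
The negation has an open branch (countermodel exists).

Not valid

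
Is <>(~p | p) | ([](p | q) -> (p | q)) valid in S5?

Valid in S5

Tableau for the negation ~(<>(~p | p) | ([](p | q) -> (p | q))):
1. ~(<>(~p | p) | ([](p | q) -> (p | q))), u
2. ~<>(~p | p), u   [~|-rule on 1]
3. ~([](p | q) -> (p | q)), u   [~|-rule on 1]
4. [](p | q), u   [~->-rule on 3]
5. ~(p | q), u   [~->-rule on 3]
6. ~p, u   [~|-rule on 5]
7. ~q, u   [~|-rule on 5]
8. ~(~p | p), u   [~<>-rule on 2 via uRu]
9. p, u   [~|-rule on 8]
Accessibility: uRu
Branch closes: p and ~p both at u.
All branches of the negation close; one closing branch shown above.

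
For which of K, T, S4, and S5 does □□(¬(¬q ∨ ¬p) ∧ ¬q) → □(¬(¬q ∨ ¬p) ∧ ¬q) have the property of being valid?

T-tableau for the negation ¬(□□(¬(¬q ∨ ¬p) ∧ ¬q) → □(¬(¬q ∨ ¬p) ∧ ¬q)):
1. ¬(□□(¬(¬q ∨ ¬p) ∧ ¬q) → □(¬(¬q ∨ ¬p) ∧ ¬q)), 0
2. □□(¬(¬q ∨ ¬p) ∧ ¬q), 0   [¬→-rule on 1]
3. ¬□(¬(¬q ∨ ¬p) ∧ ¬q), 0   [¬→-rule on 1]
4. □(¬(¬q ∨ ¬p) ∧ ¬q), 0   [□-rule on 2 via 0R0]
5. ¬(¬q ∨ ¬p) ∧ ¬q, 0   [□-rule on 4 via 0R0]
6. ¬(¬q ∨ ¬p), 0   [∧-rule on 5]
7. ¬q, 0   [∧-rule on 5]
8. q, 0   [¬∨-rule on 6]
9. p, 0   [¬∨-rule on 6]
Accessibility: 0R0
Branch closes: q and ¬q both at 0.
Every branch closes (one shown): valid in T, hence also in S4, S5 (every theorem of T is a theorem of S4 and S5).
K-tableau for the negation ¬(□□(¬(¬q ∨ ¬p) ∧ ¬q) → □(¬(¬q ∨ ¬p) ∧ ¬q)):
1. ¬(□□(¬(¬q ∨ ¬p) ∧ ¬q) → □(¬(¬q ∨ ¬p) ∧ ¬q)), 0
2. □□(¬(¬q ∨ ¬p) ∧ ¬q), 0   [¬→-rule on 1]
3. ¬□(¬(¬q ∨ ¬p) ∧ ¬q), 0   [¬→-rule on 1]
4. ¬(¬(¬q ∨ ¬p) ∧ ¬q), 1   [¬□-rule on 3: fresh world 1, 0R1]
5. □(¬(¬q ∨ ¬p) ∧ ¬q), 1   [□-rule on 2 via 0R1]
6. q, 1   [¬∧-rule on 4 (branches; this branch)]
Accessibility: 0R1
Complete open branch: countermodel on a K-frame, so not valid in K.

T, S4, S5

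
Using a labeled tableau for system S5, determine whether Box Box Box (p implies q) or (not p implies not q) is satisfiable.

Yes, satisfiable

1. Box Box Box (p implies q) or (not p implies not q), u
2. not p implies not q, u
3. not q, u
Accessibility: uRu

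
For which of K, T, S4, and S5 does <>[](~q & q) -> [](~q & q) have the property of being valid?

K-tableau for the negation ~(<>[](~q & q) -> [](~q & q)):
1. ~(<>[](~q & q) -> [](~q & q)), w0
2. <>[](~q & q), w0   [~->-rule on 1]
3. ~[](~q & q), w0   [~->-rule on 1]
4. [](~q & q), w1   [<>-rule on 2: fresh world w1, w0Rw1]
5. ~(~q & q), w2   [~[]-rule on 3: fresh world w2, w0Rw2]
6. ~q, w2   [~&-rule on 5 (branches; this branch)]
Accessibility: w0Rw1, w0Rw2
Complete open branch: countermodel on a K-frame, so not valid in K.
T-tableau for the negation ~(<>[](~q & q) -> [](~q & q)):
1. ~(<>[](~q & q) -> [](~q & q)), w0
2. <>[](~q & q), w0   [~->-rule on 1]
3. ~[](~q & q), w0   [~->-rule on 1]
4. [](~q & q), w1   [<>-rule on 2: fresh world w1, w0Rw1]
5. ~q & q, w1   [[]-rule on 4 via w1Rw1]
6. ~q, w1   [&-rule on 5]
7. q, w1   [&-rule on 5]
Accessibility: w0Rw0, w0Rw1, w1Rw1
Branch closes: q and ~q both at w1.
Every branch closes (one shown): valid in T, hence also in S4, S5 (every theorem of T is a theorem of S4 and S5).

T, S4, S5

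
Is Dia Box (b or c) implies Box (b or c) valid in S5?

Valid in S5

Tableau for the negation not (Dia Box (b or c) implies Box (b or c)):
1. not (Dia Box (b or c) implies Box (b or c)), u
2. Dia Box (b or c), u
3. not Box (b or c), u
4. Box (b or c), v
5. b or c, u
6. b or c, v
7. c, u
8. c, v
9. not (b or c), w
10. not b, w
11. not c, w
12. b or c, w
13. c, w
Accessibility: uRu, uRv, uRw, vRu, vRv, vRw, wRu, wRv, wRw
Branch closes: c and not c both at w.
All branches of the negation close; one closing branch shown above.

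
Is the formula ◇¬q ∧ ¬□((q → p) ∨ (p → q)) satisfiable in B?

Unsatisfiable (every branch closes)

1. ◇¬q ∧ ¬□((q → p) ∨ (p → q)), u
2. ◇¬q, u
3. ¬□((q → p) ∨ (p → q)), u
4. ¬q, v
5. ¬((q → p) ∨ (p → q)), w
6. ¬(q → p), w
7. ¬(p → q), w
8. q, w
9. ¬p, w
10. p, w
11. ¬q, w
Accessibility: uRu, uRv, uRw, vRu, vRv, wRu, wRw
Branch closes: p and ¬p both at w.
(One branch shown.) All branches close.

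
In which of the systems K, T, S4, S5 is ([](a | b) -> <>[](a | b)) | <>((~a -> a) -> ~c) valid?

T, S4, S5

K-tableau for the negation ~(([](a | b) -> <>[](a | b)) | <>((~a -> a) -> ~c)):
1. ~(([](a | b) -> <>[](a | b)) | <>((~a -> a) -> ~c)), w0
2. ~([](a | b) -> <>[](a | b)), w0
3. ~<>((~a -> a) -> ~c), w0
4. [](a | b), w0
5. ~<>[](a | b), w0
Complete open branch: countermodel on a K-frame, so not valid in K.
T-tableau for the negation ~(([](a | b) -> <>[](a | b)) | <>((~a -> a) -> ~c)):
1. ~(([](a | b) -> <>[](a | b)) | <>((~a -> a) -> ~c)), w0
2. ~([](a | b) -> <>[](a | b)), w0
3. ~<>((~a -> a) -> ~c), w0
4. [](a | b), w0
5. ~<>[](a | b), w0
6. ~((~a -> a) -> ~c), w0
7. ~a -> a, w0
8. c, w0
9. a | b, w0
10. ~[](a | b), w0
11. a, w0
12. b, w0
13. ~(a | b), w1
14. ~a, w1
15. ~b, w1
16. ~((~a -> a) -> ~c), w1
17. ~a -> a, w1
18. c, w1
19. a | b, w1
20. ~[](a | b), w1
21. a, w1
Accessibility: w0Rw0, w0Rw1, w1Rw1
Branch closes: a and ~a both at w1.
Every branch closes (one shown): valid in T, hence also in S4, S5 (every theorem of T is a theorem of S4 and S5).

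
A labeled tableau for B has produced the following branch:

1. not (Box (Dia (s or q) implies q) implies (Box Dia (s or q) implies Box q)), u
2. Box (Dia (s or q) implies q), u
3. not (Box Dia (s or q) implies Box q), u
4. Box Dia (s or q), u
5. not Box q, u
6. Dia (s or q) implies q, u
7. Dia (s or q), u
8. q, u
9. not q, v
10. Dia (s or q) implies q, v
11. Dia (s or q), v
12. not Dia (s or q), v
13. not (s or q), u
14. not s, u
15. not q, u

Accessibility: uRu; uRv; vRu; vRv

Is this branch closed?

Both q and not q appear at u.

Yes, closed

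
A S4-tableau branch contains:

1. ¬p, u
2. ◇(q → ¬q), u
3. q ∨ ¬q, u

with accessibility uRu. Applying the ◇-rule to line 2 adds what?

a fresh world v with uRv, and q → ¬q at v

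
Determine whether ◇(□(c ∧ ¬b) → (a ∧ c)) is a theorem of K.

Tableau for the negation ¬◇(□(c ∧ ¬b) → (a ∧ c)):
1. ¬◇(□(c ∧ ¬b) → (a ∧ c)), w0
The negation has an open branch (countermodel exists).

No, not valid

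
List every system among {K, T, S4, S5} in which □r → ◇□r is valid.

K-tableau for the negation ¬(□r → ◇□r):
1. ¬(□r → ◇□r), u
2. □r, u
3. ¬◇□r, u
Complete open branch: countermodel on a K-frame, so not valid in K.
T-tableau for the negation ¬(□r → ◇□r):
1. ¬(□r → ◇□r), u
2. □r, u
3. ¬◇□r, u
4. r, u
5. ¬□r, u
6. ¬r, v
7. r, v
Accessibility: uRu, uRv, vRv
Branch closes: r and ¬r both at v.
Every branch closes (one shown): valid in T, hence also in S4, S5 (every theorem of T is a theorem of S4 and S5).

T, S4, S5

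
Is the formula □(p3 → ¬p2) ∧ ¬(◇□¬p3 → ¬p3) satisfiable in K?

1. □(p3 → ¬p2) ∧ ¬(◇□¬p3 → ¬p3), w0
2. □(p3 → ¬p2), w0
3. ¬(◇□¬p3 → ¬p3), w0
4. ◇□¬p3, w0
5. p3, w0
6. □¬p3, w1
7. p3 → ¬p2, w1
8. ¬p2, w1
Accessibility: w0Rw1

Satisfiable (open branch found)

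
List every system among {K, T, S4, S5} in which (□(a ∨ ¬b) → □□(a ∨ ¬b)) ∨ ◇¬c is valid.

S4, S5

T-tableau for the negation ¬((□(a ∨ ¬b) → □□(a ∨ ¬b)) ∨ ◇¬c):
1. ¬((□(a ∨ ¬b) → □□(a ∨ ¬b)) ∨ ◇¬c), u
2. ¬(□(a ∨ ¬b) → □□(a ∨ ¬b)), u
3. ¬◇¬c, u
4. □(a ∨ ¬b), u
5. ¬□□(a ∨ ¬b), u
6. c, u
7. a ∨ ¬b, u
8. ¬b, u
9. ¬□(a ∨ ¬b), v
10. c, v
11. a ∨ ¬b, v
12. ¬b, v
13. ¬(a ∨ ¬b), w
14. ¬a, w
15. b, w
Accessibility: uRu, uRv, vRv, vRw, wRw
Complete open branch: countermodel on a T-frame, so not valid in T, nor in K (the same frame is also a K-frame).
S4-tableau for the negation ¬((□(a ∨ ¬b) → □□(a ∨ ¬b)) ∨ ◇¬c):
1. ¬((□(a ∨ ¬b) → □□(a ∨ ¬b)) ∨ ◇¬c), u
2. ¬(□(a ∨ ¬b) → □□(a ∨ ¬b)), u
3. ¬◇¬c, u
4. □(a ∨ ¬b), u
5. ¬□□(a ∨ ¬b), u
6. c, u
7. a ∨ ¬b, u
8. ¬b, u
9. ¬□(a ∨ ¬b), v
10. c, v
11. a ∨ ¬b, v
12. ¬b, v
13. ¬(a ∨ ¬b), w
14. ¬a, w
15. b, w
16. c, w
17. a ∨ ¬b, w
18. ¬b, w
Accessibility: uRu, uRv, uRw, vRv, vRw, wRw
Branch closes: b and ¬b both at w.
Every branch closes (one shown): valid in S4, hence also in S5 (every theorem of S4 is a theorem of S5).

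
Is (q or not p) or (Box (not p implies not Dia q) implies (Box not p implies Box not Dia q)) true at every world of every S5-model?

Tableau for the negation not ((q or not p) or (Box (not p implies not Dia q) implies (Box not p implies Box not Dia q))):
1. not ((q or not p) or (Box (not p implies not Dia q) implies (Box not p implies Box not Dia q))), w0
2. not (q or not p), w0   [neg-or-rule on 1]
3. not (Box (not p implies not Dia q) implies (Box not p implies Box not Dia q)), w0   [neg-or-rule on 1]
4. not q, w0   [neg-or-rule on 2]
5. p, w0   [neg-or-rule on 2]
6. Box (not p implies not Dia q), w0   [neg-implies-rule on 3]
7. not (Box not p implies Box not Dia q), w0   [neg-implies-rule on 3]
8. Box not p, w0   [neg-implies-rule on 7]
9. not Box not Dia q, w0   [neg-implies-rule on 7]
10. not p implies not Dia q, w0   [Box-rule on 6 via w0Rw0]
11. not p, w0   [Box-rule on 8 via w0Rw0]
Accessibility: w0Rw0
Branch closes: p and not p both at w0.
Every branch of the negation's tableau closes; the branch above is one of them.

Valid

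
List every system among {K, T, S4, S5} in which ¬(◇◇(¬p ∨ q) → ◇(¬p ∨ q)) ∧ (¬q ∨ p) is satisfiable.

K, T

T-tableau for the formula:
1. ¬(◇◇(¬p ∨ q) → ◇(¬p ∨ q)) ∧ (¬q ∨ p), u
2. ¬(◇◇(¬p ∨ q) → ◇(¬p ∨ q)), u
3. ¬q ∨ p, u
4. ◇◇(¬p ∨ q), u
5. ¬◇(¬p ∨ q), u
6. ¬(¬p ∨ q), u
7. p, u
8. ¬q, u
9. ◇(¬p ∨ q), v
10. ¬(¬p ∨ q), v
11. p, v
12. ¬q, v
13. ¬p ∨ q, w
14. q, w
Accessibility: uRu, uRv, vRv, vRw, wRw
Complete open branch: satisfiable in T, hence also in K (this T-model is also a K-model).
S4-tableau for the formula:
1. ¬(◇◇(¬p ∨ q) → ◇(¬p ∨ q)) ∧ (¬q ∨ p), u
2. ¬(◇◇(¬p ∨ q) → ◇(¬p ∨ q)), u
3. ¬q ∨ p, u
4. ◇◇(¬p ∨ q), u
5. ¬◇(¬p ∨ q), u
6. ¬(¬p ∨ q), u
7. p, u
8. ¬q, u
9. ◇(¬p ∨ q), v
10. ¬(¬p ∨ q), v
11. p, v
12. ¬q, v
13. ¬p ∨ q, w
14. ¬(¬p ∨ q), w
15. p, w
16. ¬q, w
17. q, w
Accessibility: uRu, uRv, uRw, vRv, vRw, wRw
Branch closes: q and ¬q both at w.
Every branch closes (one shown): unsatisfiable in S4, hence also in S5 (every S5-frame is an S4-frame).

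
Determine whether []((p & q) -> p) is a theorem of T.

Tableau for the negation ~[]((p & q) -> p):
1. ~[]((p & q) -> p), 0
2. ~((p & q) -> p), 1
3. p & q, 1
4. ~p, 1
5. p, 1
6. q, 1
Accessibility: 0R0, 0R1, 1R1
Branch closes: p and ~p both at 1.
Every branch of the negation's tableau closes; the branch above is one of them.

Valid in T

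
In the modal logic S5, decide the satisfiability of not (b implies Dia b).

Unsatisfiable (every branch closes)

1. not (b implies Dia b), w0
2. b, w0
3. not Dia b, w0
4. not b, w0
Accessibility: w0Rw0
Branch closes: b and not b both at w0.
(One branch shown.) All branches close.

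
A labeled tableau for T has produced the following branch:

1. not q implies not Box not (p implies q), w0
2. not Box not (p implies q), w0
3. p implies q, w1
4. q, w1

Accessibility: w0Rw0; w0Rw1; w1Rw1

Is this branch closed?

Not closed

No atom appears with both signs at the same world.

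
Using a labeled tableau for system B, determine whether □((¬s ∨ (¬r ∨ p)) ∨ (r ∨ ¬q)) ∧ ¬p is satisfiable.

1. □((¬s ∨ (¬r ∨ p)) ∨ (r ∨ ¬q)) ∧ ¬p, 0
2. □((¬s ∨ (¬r ∨ p)) ∨ (r ∨ ¬q)), 0
3. ¬p, 0
4. (¬s ∨ (¬r ∨ p)) ∨ (r ∨ ¬q), 0
5. r ∨ ¬q, 0
6. ¬q, 0
Accessibility: 0R0

Satisfiable (open branch found)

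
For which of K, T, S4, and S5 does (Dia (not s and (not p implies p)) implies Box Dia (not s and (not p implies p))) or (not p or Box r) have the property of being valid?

S4-tableau for the negation not ((Dia (not s and (not p implies p)) implies Box Dia (not s and (not p implies p))) or (not p or Box r)):
1. not ((Dia (not s and (not p implies p)) implies Box Dia (not s and (not p implies p))) or (not p or Box r)), 0
2. not (Dia (not s and (not p implies p)) implies Box Dia (not s and (not p implies p))), 0
3. not (not p or Box r), 0
4. Dia (not s and (not p implies p)), 0
5. not Box Dia (not s and (not p implies p)), 0
6. p, 0
7. not Box r, 0
8. not s and (not p implies p), 1
9. not s, 1
10. not p implies p, 1
11. p, 1
12. not Dia (not s and (not p implies p)), 2
13. not (not s and (not p implies p)), 2
14. not (not p implies p), 2
15. not p, 2
16. not r, 3
Accessibility: 0R0, 0R1, 0R2, 0R3, 1R1, 2R2, 3R3
Complete open branch: countermodel on an S4-frame, so not valid in S4, nor in K, T (the same frame is also a K-frame and a T-frame).
S5-tableau for the negation not ((Dia (not s and (not p implies p)) implies Box Dia (not s and (not p implies p))) or (not p or Box r)):
1. not ((Dia (not s and (not p implies p)) implies Box Dia (not s and (not p implies p))) or (not p or Box r)), 0
2. not (Dia (not s and (not p implies p)) implies Box Dia (not s and (not p implies p))), 0
3. not (not p or Box r), 0
4. Dia (not s and (not p implies p)), 0
5. not Box Dia (not s and (not p implies p)), 0
6. p, 0
7. not Box r, 0
8. not s and (not p implies p), 1
9. not s, 1
10. not p implies p, 1
11. p, 1
12. not Dia (not s and (not p implies p)), 2
13. not (not s and (not p implies p)), 0
14. not (not s and (not p implies p)), 1
15. not (not s and (not p implies p)), 2
16. s, 0
17. not (not p implies p), 1
18. not p, 1
Accessibility: 0R0, 0R1, 0R2, 1R0, 1R1, 1R2, 2R0, 2R1, 2R2
Branch closes: p and not p both at 1.
Every branch closes (one shown): valid in S5.

S5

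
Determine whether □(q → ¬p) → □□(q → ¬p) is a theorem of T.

Tableau for the negation ¬(□(q → ¬p) → □□(q → ¬p)):
1. ¬(□(q → ¬p) → □□(q → ¬p)), 0
2. □(q → ¬p), 0
3. ¬□□(q → ¬p), 0
4. q → ¬p, 0
5. ¬p, 0
6. ¬□(q → ¬p), 1
7. q → ¬p, 1
8. ¬p, 1
9. ¬(q → ¬p), 2
10. q, 2
11. p, 2
Accessibility: 0R0, 0R1, 1R1, 1R2, 2R2
The negation has an open branch (countermodel exists).

Not valid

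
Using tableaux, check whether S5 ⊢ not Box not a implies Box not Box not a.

Valid

Tableau for the negation not (not Box not a implies Box not Box not a):
1. not (not Box not a implies Box not Box not a), 0
2. not Box not a, 0   [neg-implies-rule on 1]
3. not Box not Box not a, 0   [neg-implies-rule on 1]
4. a, 1   [neg-Box-rule on 2: fresh world 1, 0R1]
5. Box not a, 2   [neg-Box-rule on 3: fresh world 2, 0R2]
6. not a, 0   [Box-rule on 5 via 2R0]
7. not a, 1   [Box-rule on 5 via 2R1]
Accessibility: 0R0, 0R1, 0R2, 1R0, 1R1, 1R2, 2R0, 2R1, 2R2
Branch closes: a and not a both at 1.
All branches of the negation close; one closing branch shown above.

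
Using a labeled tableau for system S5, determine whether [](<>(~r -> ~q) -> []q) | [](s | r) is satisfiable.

1. [](<>(~r -> ~q) -> []q) | [](s | r), u
2. [](s | r), u
3. s | r, u
4. r, u
Accessibility: uRu

Satisfiable (open branch found)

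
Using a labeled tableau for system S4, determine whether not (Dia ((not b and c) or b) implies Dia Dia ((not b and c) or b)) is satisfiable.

Unsatisfiable

1. not (Dia ((not b and c) or b) implies Dia Dia ((not b and c) or b)), u
2. Dia ((not b and c) or b), u
3. not Dia Dia ((not b and c) or b), u
4. not Dia ((not b and c) or b), u
5. not ((not b and c) or b), u
6. not (not b and c), u
7. not b, u
8. not c, u
9. (not b and c) or b, v
10. not Dia ((not b and c) or b), v
11. not ((not b and c) or b), v
12. not (not b and c), v
13. not b, v
14. not b and c, v
15. c, v
16. not c, v
Accessibility: uRu, uRv, vRv
Branch closes: c and not c both at v.
(One branch shown.) All branches close.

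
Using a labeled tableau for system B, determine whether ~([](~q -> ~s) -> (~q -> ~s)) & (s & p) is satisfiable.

Unsatisfiable

1. ~([](~q -> ~s) -> (~q -> ~s)) & (s & p), u
2. ~([](~q -> ~s) -> (~q -> ~s)), u   [&-rule on 1]
3. s & p, u   [&-rule on 1]
4. [](~q -> ~s), u   [~->-rule on 2]
5. ~(~q -> ~s), u   [~->-rule on 2]
6. s, u   [&-rule on 3]
7. p, u   [&-rule on 3]
8. ~q, u   [~->-rule on 5]
9. ~q -> ~s, u   [[]-rule on 4 via uRu]
10. ~s, u   [->-rule on 9 (branches; this branch)]
Accessibility: uRu
Branch closes: s and ~s both at u.
All branches of the tableau close; one closing branch shown above.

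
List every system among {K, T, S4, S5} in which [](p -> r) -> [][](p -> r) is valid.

T-tableau for the negation ~([](p -> r) -> [][](p -> r)):
1. ~([](p -> r) -> [][](p -> r)), u
2. [](p -> r), u   [~->-rule on 1]
3. ~[][](p -> r), u   [~->-rule on 1]
4. p -> r, u   [[]-rule on 2 via uRu]
5. r, u   [->-rule on 4 (branches; this branch)]
6. ~[](p -> r), v   [~[]-rule on 3: fresh world v, uRv]
7. p -> r, v   [[]-rule on 2 via uRv]
8. r, v   [->-rule on 7 (branches; this branch)]
9. ~(p -> r), w   [~[]-rule on 6: fresh world w, vRw]
10. p, w   [~->-rule on 9]
11. ~r, w   [~->-rule on 9]
Accessibility: uRu, uRv, vRv, vRw, wRw
Complete open branch: countermodel on a T-frame, so not valid in T, nor in K (the same frame is also a K-frame).
S4-tableau for the negation ~([](p -> r) -> [][](p -> r)):
1. ~([](p -> r) -> [][](p -> r)), u
2. [](p -> r), u   [~->-rule on 1]
3. ~[][](p -> r), u   [~->-rule on 1]
4. p -> r, u   [[]-rule on 2 via uRu]
5. r, u   [->-rule on 4 (branches; this branch)]
6. ~[](p -> r), v   [~[]-rule on 3: fresh world v, uRv]
7. p -> r, v   [[]-rule on 2 via uRv]
8. r, v   [->-rule on 7 (branches; this branch)]
9. ~(p -> r), w   [~[]-rule on 6: fresh world w, vRw]
10. p, w   [~->-rule on 9]
11. ~r, w   [~->-rule on 9]
12. p -> r, w   [[]-rule on 2 via uRw]
13. r, w   [->-rule on 12 (branches; this branch)]
Accessibility: uRu, uRv, uRw, vRv, vRw, wRw
Branch closes: r and ~r both at w.
Every branch closes (one shown): valid in S4, hence also in S5 (every theorem of S4 is a theorem of S5).

S4, S5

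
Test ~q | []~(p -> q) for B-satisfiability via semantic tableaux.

1. ~q | []~(p -> q), w0
2. []~(p -> q), w0   [|-rule on 1 (branches; this branch)]
3. ~(p -> q), w0   [[]-rule on 2 via w0Rw0]
4. p, w0   [~->-rule on 3]
5. ~q, w0   [~->-rule on 3]
Accessibility: w0Rw0

Satisfiable (open branch found)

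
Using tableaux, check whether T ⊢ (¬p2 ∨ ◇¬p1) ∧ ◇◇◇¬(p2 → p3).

No, not valid

Tableau for the negation ¬((¬p2 ∨ ◇¬p1) ∧ ◇◇◇¬(p2 → p3)):
1. ¬((¬p2 ∨ ◇¬p1) ∧ ◇◇◇¬(p2 → p3)), u
2. ¬◇◇◇¬(p2 → p3), u   [¬∧-rule on 1 (branches; this branch)]
3. ¬◇◇¬(p2 → p3), u   [¬◇-rule on 2 via uRu]
4. ¬◇¬(p2 → p3), u   [¬◇-rule on 3 via uRu]
5. p2 → p3, u   [¬◇-rule on 4 via uRu]
6. p3, u   [→-rule on 5 (branches; this branch)]
Accessibility: uRu
The negation has an open branch (countermodel exists).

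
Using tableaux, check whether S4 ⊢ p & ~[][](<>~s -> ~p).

Tableau for the negation ~(p & ~[][](<>~s -> ~p)):
1. ~(p & ~[][](<>~s -> ~p)), u
2. [][](<>~s -> ~p), u
3. [](<>~s -> ~p), u
4. <>~s -> ~p, u
5. ~p, u
Accessibility: uRu
The negation has an open branch (countermodel exists).

No, not valid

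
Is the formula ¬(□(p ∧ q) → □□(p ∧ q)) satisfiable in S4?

Unsatisfiable

1. ¬(□(p ∧ q) → □□(p ∧ q)), 0
2. □(p ∧ q), 0   [¬→-rule on 1]
3. ¬□□(p ∧ q), 0   [¬→-rule on 1]
4. p ∧ q, 0   [□-rule on 2 via 0R0]
5. p, 0   [∧-rule on 4]
6. q, 0   [∧-rule on 4]
7. ¬□(p ∧ q), 1   [¬□-rule on 3: fresh world 1, 0R1]
8. p ∧ q, 1   [□-rule on 2 via 0R1]
9. p, 1   [∧-rule on 8]
10. q, 1   [∧-rule on 8]
11. ¬(p ∧ q), 2   [¬□-rule on 7: fresh world 2, 1R2]
12. p ∧ q, 2   [□-rule on 2 via 0R2]
13. p, 2   [∧-rule on 12]
14. q, 2   [∧-rule on 12]
15. ¬q, 2   [¬∧-rule on 11 (branches; this branch)]
Accessibility: 0R0, 0R1, 0R2, 1R1, 1R2, 2R2
Branch closes: q and ¬q both at 2.
All branches of the tableau close; one closing branch shown above.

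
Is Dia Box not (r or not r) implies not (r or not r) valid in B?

Tableau for the negation not (Dia Box not (r or not r) implies not (r or not r)):
1. not (Dia Box not (r or not r) implies not (r or not r)), u
2. Dia Box not (r or not r), u
3. r or not r, u
4. not r, u
5. Box not (r or not r), v
6. not (r or not r), u
7. r, u
Accessibility: uRu, uRv, vRu, vRv
Branch closes: r and not r both at u.
Every branch of the negation's tableau closes; the branch above is one of them.

Yes, valid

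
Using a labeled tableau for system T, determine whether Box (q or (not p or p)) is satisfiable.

Satisfiable

1. Box (q or (not p or p)), 0
2. q or (not p or p), 0   [Box-rule on 1 via 0R0]
3. not p or p, 0   [or-rule on 2 (branches; this branch)]
4. p, 0   [or-rule on 3 (branches; this branch)]
Accessibility: 0R0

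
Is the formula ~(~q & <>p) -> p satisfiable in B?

1. ~(~q & <>p) -> p, w0
2. p, w0
Accessibility: w0Rw0

Satisfiable (open branch found)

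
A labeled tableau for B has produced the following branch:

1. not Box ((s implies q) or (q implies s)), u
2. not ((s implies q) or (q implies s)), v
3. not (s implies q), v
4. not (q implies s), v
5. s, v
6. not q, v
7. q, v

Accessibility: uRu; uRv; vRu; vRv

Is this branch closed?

Closed

Both q and not q appear at v.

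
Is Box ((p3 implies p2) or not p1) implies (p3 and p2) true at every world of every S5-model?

Tableau for the negation not (Box ((p3 implies p2) or not p1) implies (p3 and p2)):
1. not (Box ((p3 implies p2) or not p1) implies (p3 and p2)), u
2. Box ((p3 implies p2) or not p1), u
3. not (p3 and p2), u
4. (p3 implies p2) or not p1, u
5. not p2, u
6. not p1, u
Accessibility: uRu
The negation has an open branch (countermodel exists).

No, not valid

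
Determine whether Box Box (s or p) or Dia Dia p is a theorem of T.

Tableau for the negation not (Box Box (s or p) or Dia Dia p):
1. not (Box Box (s or p) or Dia Dia p), u
2. not Box Box (s or p), u   [neg-or-rule on 1]
3. not Dia Dia p, u   [neg-or-rule on 1]
4. not Dia p, u   [neg-Dia-rule on 3 via uRu]
5. not p, u   [neg-Dia-rule on 4 via uRu]
6. not Box (s or p), v   [neg-Box-rule on 2: fresh world v, uRv]
7. not Dia p, v   [neg-Dia-rule on 3 via uRv]
8. not p, v   [neg-Dia-rule on 4 via uRv]
9. not (s or p), w   [neg-Box-rule on 6: fresh world w, vRw]
10. not s, w   [neg-or-rule on 9]
11. not p, w   [neg-or-rule on 9]
Accessibility: uRu, uRv, vRv, vRw, wRw
The negation has an open branch (countermodel exists).

Not valid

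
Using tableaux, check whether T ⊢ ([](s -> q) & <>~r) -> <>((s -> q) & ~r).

Tableau for the negation ~(([](s -> q) & <>~r) -> <>((s -> q) & ~r)):
1. ~(([](s -> q) & <>~r) -> <>((s -> q) & ~r)), 0
2. [](s -> q) & <>~r, 0
3. ~<>((s -> q) & ~r), 0
4. [](s -> q), 0
5. <>~r, 0
6. ~((s -> q) & ~r), 0
7. s -> q, 0
8. r, 0
9. q, 0
10. ~r, 1
11. ~((s -> q) & ~r), 1
12. s -> q, 1
13. ~(s -> q), 1
14. s, 1
15. ~q, 1
16. q, 1
Accessibility: 0R0, 0R1, 1R1
Branch closes: q and ~q both at 1.
All branches of the negation close; one closing branch shown above.

Yes, valid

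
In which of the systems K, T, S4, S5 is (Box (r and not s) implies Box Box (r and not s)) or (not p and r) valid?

S4, S5

S4-tableau for the negation not ((Box (r and not s) implies Box Box (r and not s)) or (not p and r)):
1. not ((Box (r and not s) implies Box Box (r and not s)) or (not p and r)), w0
2. not (Box (r and not s) implies Box Box (r and not s)), w0
3. not (not p and r), w0
4. Box (r and not s), w0
5. not Box Box (r and not s), w0
6. r and not s, w0
7. r, w0
8. not s, w0
9. p, w0
10. not Box (r and not s), w1
11. r and not s, w1
12. r, w1
13. not s, w1
14. not (r and not s), w2
15. r and not s, w2
16. r, w2
17. not s, w2
18. s, w2
Accessibility: w0Rw0, w0Rw1, w0Rw2, w1Rw1, w1Rw2, w2Rw2
Branch closes: s and not s both at w2.
Every branch closes (one shown): valid in S4, hence also in S5 (every theorem of S4 is a theorem of S5).
T-tableau for the negation not ((Box (r and not s) implies Box Box (r and not s)) or (not p and r)):
1. not ((Box (r and not s) implies Box Box (r and not s)) or (not p and r)), w0
2. not (Box (r and not s) implies Box Box (r and not s)), w0
3. not (not p and r), w0
4. Box (r and not s), w0
5. not Box Box (r and not s), w0
6. r and not s, w0
7. r, w0
8. not s, w0
9. p, w0
10. not Box (r and not s), w1
11. r and not s, w1
12. r, w1
13. not s, w1
14. not (r and not s), w2
15. s, w2
Accessibility: w0Rw0, w0Rw1, w1Rw1, w1Rw2, w2Rw2
Complete open branch: countermodel on a T-frame, so not valid in T, nor in K (the same frame is also a K-frame).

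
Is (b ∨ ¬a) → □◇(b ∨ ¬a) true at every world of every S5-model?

Valid in S5

Tableau for the negation ¬((b ∨ ¬a) → □◇(b ∨ ¬a)):
1. ¬((b ∨ ¬a) → □◇(b ∨ ¬a)), u
2. b ∨ ¬a, u
3. ¬□◇(b ∨ ¬a), u
4. ¬a, u
5. ¬◇(b ∨ ¬a), v
6. ¬(b ∨ ¬a), u
7. ¬b, u
8. a, u
Accessibility: uRu, uRv, vRu, vRv
Branch closes: a and ¬a both at u.
Every branch of the negation's tableau closes; the branch above is one of them.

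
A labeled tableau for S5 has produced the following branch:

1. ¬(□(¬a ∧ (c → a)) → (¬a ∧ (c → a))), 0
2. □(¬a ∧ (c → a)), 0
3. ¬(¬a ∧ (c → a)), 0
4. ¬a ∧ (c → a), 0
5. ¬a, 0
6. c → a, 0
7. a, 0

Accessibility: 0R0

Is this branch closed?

Both a and ¬a appear at 0.

Yes, closed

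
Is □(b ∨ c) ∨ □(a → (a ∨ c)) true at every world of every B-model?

Valid

Tableau for the negation ¬(□(b ∨ c) ∨ □(a → (a ∨ c))):
1. ¬(□(b ∨ c) ∨ □(a → (a ∨ c))), w0
2. ¬□(b ∨ c), w0
3. ¬□(a → (a ∨ c)), w0
4. ¬(b ∨ c), w1
5. ¬b, w1
6. ¬c, w1
7. ¬(a → (a ∨ c)), w2
8. a, w2
9. ¬(a ∨ c), w2
10. ¬a, w2
11. ¬c, w2
Accessibility: w0Rw0, w0Rw1, w0Rw2, w1Rw0, w1Rw1, w2Rw0, w2Rw2
Branch closes: a and ¬a both at w2.
All branches of the negation close; one closing branch shown above.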